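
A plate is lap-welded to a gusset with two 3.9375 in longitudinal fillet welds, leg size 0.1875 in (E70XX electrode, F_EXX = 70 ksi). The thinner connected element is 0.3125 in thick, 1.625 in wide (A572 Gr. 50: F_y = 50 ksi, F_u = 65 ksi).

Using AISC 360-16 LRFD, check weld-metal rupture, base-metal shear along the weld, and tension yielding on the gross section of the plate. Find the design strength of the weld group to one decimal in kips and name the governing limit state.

22.9 kips (gross-section yield governs)

Weld metal: throat = 0.707×0.1875 = 0.13256 in, L = 2×3.9375 = 7.875 in. φR_n = 0.75 × 0.6 × 70 × 0.13256 × 7.875 = 32.9 kips.
Base metal shear (0.3125 in plate): yield φR_n = 1.0×0.6×50×0.3125×7.875 = 73.8 kips; rupture φR_n = 0.75×0.6×65×0.3125×7.875 = 72.0 kips; take 72.0 kips (rupture).
Tension yield (gross): A_g = 1.625×0.3125 = 0.50781 in². φR_n = 0.90 × 50 × 0.50781 = 22.9 kips.
Governing: min(32.9, 72.0, 22.9) = 22.9 kips → gross-section yield.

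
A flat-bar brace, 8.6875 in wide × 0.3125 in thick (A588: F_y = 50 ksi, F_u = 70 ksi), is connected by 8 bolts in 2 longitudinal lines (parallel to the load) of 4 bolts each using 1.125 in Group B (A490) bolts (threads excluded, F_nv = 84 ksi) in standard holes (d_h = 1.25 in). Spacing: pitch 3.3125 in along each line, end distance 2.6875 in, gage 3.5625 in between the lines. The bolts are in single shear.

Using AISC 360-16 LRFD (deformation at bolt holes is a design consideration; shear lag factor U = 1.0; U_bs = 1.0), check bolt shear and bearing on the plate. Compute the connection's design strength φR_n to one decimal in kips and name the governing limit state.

Bolt shear: A_b = π(1.125)²/4 = 0.99402 in². φR_n = 0.75 × 84 × 0.99402 × 8 × 1 = 501.0 kips.
Bearing (0.3125 in plate, F_u = 70 ksi): end bolts L_c = 2.6875 − 1.25/2 = 2.0625, R_n = min(1.2×2.0625×0.3125×70, 2.4×1.125×0.3125×70) = 54.141 kips/bolt; interior L_c = 3.3125 − 1.25 = 2.0625, R_n = 54.141 kips/bolt. φR_n = 0.75 × (2×54.141 + 6×54.141) = 324.8 kips.
Governing: min(501.0, 324.8) = 324.8 kips → bearing.

324.8 kips (bearing governs)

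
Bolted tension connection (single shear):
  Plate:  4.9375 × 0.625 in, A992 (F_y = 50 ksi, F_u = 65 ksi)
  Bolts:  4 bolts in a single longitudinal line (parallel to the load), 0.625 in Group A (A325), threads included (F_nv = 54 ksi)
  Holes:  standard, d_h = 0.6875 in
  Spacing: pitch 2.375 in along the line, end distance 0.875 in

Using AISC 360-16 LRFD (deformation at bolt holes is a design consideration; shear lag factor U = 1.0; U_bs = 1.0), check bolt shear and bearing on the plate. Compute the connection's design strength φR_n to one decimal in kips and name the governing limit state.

49.7 kips (bolt shear governs)

Bolt shear: A_b = π(0.625)²/4 = 0.3068 in². φR_n = 0.75 × 54 × 0.3068 × 4 × 1 = 49.7 kips.
Bearing (0.625 in plate, F_u = 65 ksi): end bolts L_c = 0.875 − 0.6875/2 = 0.53125, R_n = min(1.2×0.53125×0.625×65, 2.4×0.625×0.625×65) = 25.898 kips/bolt; interior L_c = 2.375 − 0.6875 = 1.6875, R_n = 60.938 kips/bolt. φR_n = 0.75 × (1×25.898 + 3×60.938) = 156.5 kips.
Governing: min(49.7, 156.5) = 49.7 kips → bolt shear.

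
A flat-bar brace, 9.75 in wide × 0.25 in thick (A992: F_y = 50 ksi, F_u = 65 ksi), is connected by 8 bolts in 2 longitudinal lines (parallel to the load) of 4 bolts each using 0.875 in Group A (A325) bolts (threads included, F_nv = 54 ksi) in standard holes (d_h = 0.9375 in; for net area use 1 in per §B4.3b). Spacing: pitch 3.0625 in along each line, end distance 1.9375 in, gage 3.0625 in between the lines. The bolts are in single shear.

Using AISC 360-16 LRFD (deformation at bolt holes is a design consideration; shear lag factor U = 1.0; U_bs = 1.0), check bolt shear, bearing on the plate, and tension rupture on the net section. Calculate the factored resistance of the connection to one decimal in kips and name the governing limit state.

Bolt shear: A_b = π(0.875)²/4 = 0.60132 in². φR_n = 0.75 × 54 × 0.60132 × 8 × 1 = 194.8 kips.
Bearing (0.25 in plate, F_u = 65 ksi): end bolts L_c = 1.9375 − 0.9375/2 = 1.46875, R_n = min(1.2×1.46875×0.25×65, 2.4×0.875×0.25×65) = 28.641 kips/bolt; interior L_c = 3.0625 − 0.9375 = 2.125, R_n = 34.125 kips/bolt. φR_n = 0.75 × (2×28.641 + 6×34.125) = 196.5 kips.
Tension rupture (net): A_n = (9.75 − 2×1)×0.25 = 1.9375 in² (U = 1.0, A_e = A_n). φR_n = 0.75 × 65 × 1.9375 = 94.5 kips.
Governing: min(194.8, 196.5, 94.5) = 94.5 kips → net-section rupture.

94.5 kips (net-section rupture governs)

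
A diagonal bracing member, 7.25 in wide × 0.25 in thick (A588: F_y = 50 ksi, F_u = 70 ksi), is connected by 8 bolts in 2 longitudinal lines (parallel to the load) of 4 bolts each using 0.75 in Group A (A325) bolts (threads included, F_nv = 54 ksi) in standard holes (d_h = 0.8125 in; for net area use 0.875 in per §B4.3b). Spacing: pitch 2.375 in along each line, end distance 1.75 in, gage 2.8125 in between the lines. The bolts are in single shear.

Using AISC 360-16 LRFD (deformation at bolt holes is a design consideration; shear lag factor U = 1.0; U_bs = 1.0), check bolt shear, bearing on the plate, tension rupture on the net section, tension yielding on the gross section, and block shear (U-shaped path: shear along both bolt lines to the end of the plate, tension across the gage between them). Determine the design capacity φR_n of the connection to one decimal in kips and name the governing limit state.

Bolt shear: A_b = π(0.75)²/4 = 0.44179 in². φR_n = 0.75 × 54 × 0.44179 × 8 × 1 = 143.1 kips.
Bearing (0.25 in plate, F_u = 70 ksi): end bolts L_c = 1.75 − 0.8125/2 = 1.34375, R_n = min(1.2×1.34375×0.25×70, 2.4×0.75×0.25×70) = 28.219 kips/bolt; interior L_c = 2.375 − 0.8125 = 1.5625, R_n = 31.5 kips/bolt. φR_n = 0.75 × (2×28.219 + 6×31.5) = 184.1 kips.
Tension rupture (net): A_n = (7.25 − 2×0.875)×0.25 = 1.375 in² (U = 1.0, A_e = A_n). φR_n = 0.75 × 70 × 1.375 = 72.2 kips.
Tension yield (gross): A_g = 7.25×0.25 = 1.8125 in². φR_n = 0.90 × 50 × 1.8125 = 81.6 kips.
Block shear: shear path 2×[1.75+3×2.375] = 2×8.875 in, A_gv = 4.4375, A_nv = 2×(8.875 − 3.5×0.875)×0.25 = 2.9063 in²; tension across gage: (2.8125 − 1×0.875)×0.25 = 0.48438 in². R_n = min(0.6×70×2.9063, 0.6×50×4.4375) + 1.0×70×0.48438 = min(122.06, 133.13) + 33.907 = 155.97 kips. φR_n = 0.75 × 155.97 = 117.0 kips.
Governing: min(143.1, 184.1, 72.2, 81.6, 117.0) = 72.2 kips → net-section rupture.

72.2 kips (net-section rupture governs)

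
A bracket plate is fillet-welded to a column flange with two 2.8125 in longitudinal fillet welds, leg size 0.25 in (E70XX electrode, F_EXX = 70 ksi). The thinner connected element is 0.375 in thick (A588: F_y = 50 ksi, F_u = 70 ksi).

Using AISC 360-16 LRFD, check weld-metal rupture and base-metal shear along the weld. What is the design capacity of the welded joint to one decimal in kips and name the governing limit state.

Weld metal: throat = 0.707×0.25 = 0.17675 in, L = 2×2.8125 = 5.625 in. φR_n = 0.75 × 0.6 × 70 × 0.17675 × 5.625 = 31.3 kips.
Base metal shear (0.375 in plate): yield φR_n = 1.0×0.6×50×0.375×5.625 = 63.3 kips; rupture φR_n = 0.75×0.6×70×0.375×5.625 = 66.4 kips; take 63.3 kips (yield).
Governing: min(31.3, 63.3) = 31.3 kips → weld metal.

31.3 kips (weld metal governs)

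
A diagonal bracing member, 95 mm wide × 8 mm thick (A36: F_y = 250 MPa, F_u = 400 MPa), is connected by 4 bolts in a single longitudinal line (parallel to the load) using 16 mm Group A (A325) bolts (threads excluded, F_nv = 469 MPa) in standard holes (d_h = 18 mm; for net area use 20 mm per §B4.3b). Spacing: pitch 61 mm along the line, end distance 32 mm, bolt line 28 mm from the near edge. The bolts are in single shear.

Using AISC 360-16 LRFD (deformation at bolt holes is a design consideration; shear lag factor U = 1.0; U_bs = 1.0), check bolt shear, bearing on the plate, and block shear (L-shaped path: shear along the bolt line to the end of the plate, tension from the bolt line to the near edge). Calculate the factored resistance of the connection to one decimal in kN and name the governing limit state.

Bolt shear: A_b = π(16)²/4 = 201.06 mm². φR_n = 0.75 × 469 × 201.06 × 4 × 1 = 282.9 kN.
Bearing (8 mm plate, F_u = 400 MPa): end bolts L_c = 32 − 18/2 = 23, R_n = min(1.2×23×8×400, 2.4×16×8×400) = 88.32 kN/bolt; interior L_c = 61 − 18 = 43, R_n = 122.88 kN/bolt. φR_n = 0.75 × (1×88.32 + 3×122.88) = 342.7 kN.
Block shear: shear path 1×[32+3×61] = 1×215 mm, A_gv = 1720, A_nv = 1×(215 − 3.5×20)×8 = 1160 mm²; tension to near edge: (28 − 0.5×20)×8 = 144 mm². R_n = min(0.6×400×1160, 0.6×250×1720) + 1.0×400×144 = min(278.4, 258) + 57.6 = 315.6 kN. φR_n = 0.75 × 315.6 = 236.7 kN.
Governing: min(282.9, 342.7, 236.7) = 236.7 kN → block shear.

236.7 kN (block shear governs)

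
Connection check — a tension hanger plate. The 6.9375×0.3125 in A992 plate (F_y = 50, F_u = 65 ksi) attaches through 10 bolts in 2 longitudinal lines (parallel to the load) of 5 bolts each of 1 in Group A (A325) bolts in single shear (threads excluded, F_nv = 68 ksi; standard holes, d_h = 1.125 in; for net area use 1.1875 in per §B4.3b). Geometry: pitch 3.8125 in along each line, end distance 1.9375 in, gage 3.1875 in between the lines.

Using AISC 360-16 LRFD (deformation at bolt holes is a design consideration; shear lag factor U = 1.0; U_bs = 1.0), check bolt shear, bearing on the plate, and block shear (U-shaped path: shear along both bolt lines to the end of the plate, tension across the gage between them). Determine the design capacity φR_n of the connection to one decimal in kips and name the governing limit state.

247.0 kips (block shear governs)

Bolt shear: A_b = π(1)²/4 = 0.7854 in². φR_n = 0.75 × 68 × 0.7854 × 10 × 1 = 400.6 kips.
Bearing (0.3125 in plate, F_u = 65 ksi): end bolts L_c = 1.9375 − 1.125/2 = 1.375, R_n = min(1.2×1.375×0.3125×65, 2.4×1×0.3125×65) = 33.516 kips/bolt; interior L_c = 3.8125 − 1.125 = 2.6875, R_n = 48.75 kips/bolt. φR_n = 0.75 × (2×33.516 + 8×48.75) = 342.8 kips.
Block shear: shear path 2×[1.9375+4×3.8125] = 2×17.1875 in, A_gv = 10.742, A_nv = 2×(17.1875 − 4.5×1.1875)×0.3125 = 7.4023 in²; tension across gage: (3.1875 − 1×1.1875)×0.3125 = 0.625 in². R_n = min(0.6×65×7.4023, 0.6×50×10.742) + 1.0×65×0.625 = min(288.69, 322.26) + 40.625 = 329.32 kips. φR_n = 0.75 × 329.32 = 247.0 kips.
Governing: min(400.6, 342.8, 247.0) = 247.0 kips → block shear.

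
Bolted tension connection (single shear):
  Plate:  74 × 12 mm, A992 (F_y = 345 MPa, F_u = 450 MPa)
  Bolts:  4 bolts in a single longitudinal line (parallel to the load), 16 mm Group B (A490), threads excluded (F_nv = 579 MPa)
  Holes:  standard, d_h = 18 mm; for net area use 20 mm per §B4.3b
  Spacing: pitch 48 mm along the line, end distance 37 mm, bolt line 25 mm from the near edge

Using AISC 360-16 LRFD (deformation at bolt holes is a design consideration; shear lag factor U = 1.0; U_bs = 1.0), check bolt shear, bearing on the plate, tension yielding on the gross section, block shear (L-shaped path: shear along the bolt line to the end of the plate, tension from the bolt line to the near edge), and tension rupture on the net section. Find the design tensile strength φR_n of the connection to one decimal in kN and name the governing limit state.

Bolt shear: A_b = π(16)²/4 = 201.06 mm². φR_n = 0.75 × 579 × 201.06 × 4 × 1 = 349.2 kN.
Bearing (12 mm plate, F_u = 450 MPa): end bolts L_c = 37 − 18/2 = 28, R_n = min(1.2×28×12×450, 2.4×16×12×450) = 181.44 kN/bolt; interior L_c = 48 − 18 = 30, R_n = 194.4 kN/bolt. φR_n = 0.75 × (1×181.44 + 3×194.4) = 573.5 kN.
Tension yield (gross): A_g = 74×12 = 888 mm². φR_n = 0.90 × 345 × 888 = 275.7 kN.
Block shear: shear path 1×[37+3×48] = 1×181 mm, A_gv = 2172, A_nv = 1×(181 − 3.5×20)×12 = 1332 mm²; tension to near edge: (25 − 0.5×20)×12 = 180 mm². R_n = min(0.6×450×1332, 0.6×345×2172) + 1.0×450×180 = min(359.64, 449.6) + 81 = 440.64 kN. φR_n = 0.75 × 440.64 = 330.5 kN.
Tension rupture (net): A_n = (74 − 1×20)×12 = 648 mm² (U = 1.0, A_e = A_n). φR_n = 0.75 × 450 × 648 = 218.7 kN.
Governing: min(349.2, 573.5, 275.7, 330.5, 218.7) = 218.7 kN → net-section rupture.

218.7 kN (net-section rupture governs)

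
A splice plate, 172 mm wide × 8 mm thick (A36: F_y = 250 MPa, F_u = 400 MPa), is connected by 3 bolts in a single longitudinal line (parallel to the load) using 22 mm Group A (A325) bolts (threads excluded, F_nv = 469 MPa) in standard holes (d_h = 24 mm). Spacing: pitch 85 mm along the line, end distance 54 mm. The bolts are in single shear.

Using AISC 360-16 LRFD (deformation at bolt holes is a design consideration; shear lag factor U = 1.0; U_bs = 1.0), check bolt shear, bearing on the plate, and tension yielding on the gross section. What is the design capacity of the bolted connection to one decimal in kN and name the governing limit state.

309.6 kN (gross-section yield governs)

Bolt shear: A_b = π(22)²/4 = 380.13 mm². φR_n = 0.75 × 469 × 380.13 × 3 × 1 = 401.1 kN.
Bearing (8 mm plate, F_u = 400 MPa): end bolts L_c = 54 − 24/2 = 42, R_n = min(1.2×42×8×400, 2.4×22×8×400) = 161.28 kN/bolt; interior L_c = 85 − 24 = 61, R_n = 168.96 kN/bolt. φR_n = 0.75 × (1×161.28 + 2×168.96) = 374.4 kN.
Tension yield (gross): A_g = 172×8 = 1376 mm². φR_n = 0.90 × 250 × 1376 = 309.6 kN.
Governing: min(401.1, 374.4, 309.6) = 309.6 kN → gross-section yield.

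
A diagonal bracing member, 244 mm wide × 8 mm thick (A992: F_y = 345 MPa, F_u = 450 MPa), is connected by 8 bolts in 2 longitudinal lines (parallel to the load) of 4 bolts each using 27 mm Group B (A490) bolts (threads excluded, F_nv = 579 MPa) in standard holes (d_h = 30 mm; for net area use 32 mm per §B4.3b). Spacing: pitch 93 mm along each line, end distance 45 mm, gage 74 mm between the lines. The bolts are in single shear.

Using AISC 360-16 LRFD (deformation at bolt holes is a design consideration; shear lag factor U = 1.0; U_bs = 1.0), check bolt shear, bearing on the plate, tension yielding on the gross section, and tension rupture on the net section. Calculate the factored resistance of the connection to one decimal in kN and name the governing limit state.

486.0 kN (net-section rupture governs)

Bolt shear: A_b = π(27)²/4 = 572.56 mm². φR_n = 0.75 × 579 × 572.56 × 8 × 1 = 1989.1 kN.
Bearing (8 mm plate, F_u = 450 MPa): end bolts L_c = 45 − 30/2 = 30, R_n = min(1.2×30×8×450, 2.4×27×8×450) = 129.6 kN/bolt; interior L_c = 93 − 30 = 63, R_n = 233.28 kN/bolt. φR_n = 0.75 × (2×129.6 + 6×233.28) = 1244.2 kN.
Tension yield (gross): A_g = 244×8 = 1952 mm². φR_n = 0.90 × 345 × 1952 = 606.1 kN.
Tension rupture (net): A_n = (244 − 2×32)×8 = 1440 mm² (U = 1.0, A_e = A_n). φR_n = 0.75 × 450 × 1440 = 486.0 kN.
Governing: min(1989.1, 1244.2, 606.1, 486.0) = 486.0 kN → net-section rupture.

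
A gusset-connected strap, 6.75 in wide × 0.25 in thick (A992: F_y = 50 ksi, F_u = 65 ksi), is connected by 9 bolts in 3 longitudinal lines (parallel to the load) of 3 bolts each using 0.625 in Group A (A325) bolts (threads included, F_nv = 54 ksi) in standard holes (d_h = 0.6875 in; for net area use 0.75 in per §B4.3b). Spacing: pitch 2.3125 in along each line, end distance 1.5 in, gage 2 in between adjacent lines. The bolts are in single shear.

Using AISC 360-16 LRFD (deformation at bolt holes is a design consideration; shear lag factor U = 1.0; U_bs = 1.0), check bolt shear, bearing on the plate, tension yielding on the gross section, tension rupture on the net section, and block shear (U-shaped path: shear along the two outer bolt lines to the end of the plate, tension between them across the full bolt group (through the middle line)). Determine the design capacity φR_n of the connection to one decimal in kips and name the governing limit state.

Bolt shear: A_b = π(0.625)²/4 = 0.3068 in². φR_n = 0.75 × 54 × 0.3068 × 9 × 1 = 111.8 kips.
Bearing (0.25 in plate, F_u = 65 ksi): end bolts L_c = 1.5 − 0.6875/2 = 1.15625, R_n = min(1.2×1.15625×0.25×65, 2.4×0.625×0.25×65) = 22.547 kips/bolt; interior L_c = 2.3125 − 0.6875 = 1.625, R_n = 24.375 kips/bolt. φR_n = 0.75 × (3×22.547 + 6×24.375) = 160.4 kips.
Tension yield (gross): A_g = 6.75×0.25 = 1.6875 in². φR_n = 0.90 × 50 × 1.6875 = 75.9 kips.
Tension rupture (net): A_n = (6.75 − 3×0.75)×0.25 = 1.125 in² (U = 1.0, A_e = A_n). φR_n = 0.75 × 65 × 1.125 = 54.8 kips.
Block shear: shear path 2×[1.5+2×2.3125] = 2×6.125 in, A_gv = 3.0625, A_nv = 2×(6.125 − 2.5×0.75)×0.25 = 2.125 in²; tension across gage: (4 − 2×0.75)×0.25 = 0.625 in². R_n = min(0.6×65×2.125, 0.6×50×3.0625) + 1.0×65×0.625 = min(82.875, 91.875) + 40.625 = 123.5 kips. φR_n = 0.75 × 123.5 = 92.6 kips.
Governing: min(111.8, 160.4, 75.9, 54.8, 92.6) = 54.8 kips → net-section rupture.

54.8 kips (net-section rupture governs)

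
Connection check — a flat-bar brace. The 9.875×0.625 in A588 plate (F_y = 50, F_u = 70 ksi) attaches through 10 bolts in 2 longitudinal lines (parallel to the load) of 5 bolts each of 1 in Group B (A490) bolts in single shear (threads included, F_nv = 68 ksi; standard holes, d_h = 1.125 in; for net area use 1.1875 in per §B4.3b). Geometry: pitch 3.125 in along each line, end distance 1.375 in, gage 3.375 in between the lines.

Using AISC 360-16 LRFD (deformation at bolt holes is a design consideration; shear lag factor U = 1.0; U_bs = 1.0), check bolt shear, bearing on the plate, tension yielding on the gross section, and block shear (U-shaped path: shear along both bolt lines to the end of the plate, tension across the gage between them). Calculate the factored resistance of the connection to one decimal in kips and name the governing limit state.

Bolt shear: A_b = π(1)²/4 = 0.7854 in². φR_n = 0.75 × 68 × 0.7854 × 10 × 1 = 400.6 kips.
Bearing (0.625 in plate, F_u = 70 ksi): end bolts L_c = 1.375 − 1.125/2 = 0.8125, R_n = min(1.2×0.8125×0.625×70, 2.4×1×0.625×70) = 42.656 kips/bolt; interior L_c = 3.125 − 1.125 = 2, R_n = 105 kips/bolt. φR_n = 0.75 × (2×42.656 + 8×105) = 694.0 kips.
Tension yield (gross): A_g = 9.875×0.625 = 6.1719 in². φR_n = 0.90 × 50 × 6.1719 = 277.7 kips.
Block shear: shear path 2×[1.375+4×3.125] = 2×13.875 in, A_gv = 17.344, A_nv = 2×(13.875 − 4.5×1.1875)×0.625 = 10.664 in²; tension across gage: (3.375 − 1×1.1875)×0.625 = 1.3672 in². R_n = min(0.6×70×10.664, 0.6×50×17.344) + 1.0×70×1.3672 = min(447.89, 520.32) + 95.704 = 543.59 kips. φR_n = 0.75 × 543.59 = 407.7 kips.
Governing: min(400.6, 694.0, 277.7, 407.7) = 277.7 kips → gross-section yield.

277.7 kips (gross-section yield governs)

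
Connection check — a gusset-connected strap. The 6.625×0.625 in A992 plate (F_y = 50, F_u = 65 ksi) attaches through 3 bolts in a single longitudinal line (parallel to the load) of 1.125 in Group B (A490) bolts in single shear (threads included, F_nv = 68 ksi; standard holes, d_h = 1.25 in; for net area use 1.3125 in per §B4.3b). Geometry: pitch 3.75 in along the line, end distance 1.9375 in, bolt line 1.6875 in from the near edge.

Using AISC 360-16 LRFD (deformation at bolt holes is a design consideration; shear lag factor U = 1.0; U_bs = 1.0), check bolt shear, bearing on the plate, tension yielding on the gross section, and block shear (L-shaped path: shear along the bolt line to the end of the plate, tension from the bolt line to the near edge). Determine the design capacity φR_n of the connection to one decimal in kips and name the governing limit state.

144.0 kips (block shear governs)

Bolt shear: A_b = π(1.125)²/4 = 0.99402 in². φR_n = 0.75 × 68 × 0.99402 × 3 × 1 = 152.1 kips.
Bearing (0.625 in plate, F_u = 65 ksi): end bolts L_c = 1.9375 − 1.25/2 = 1.3125, R_n = min(1.2×1.3125×0.625×65, 2.4×1.125×0.625×65) = 63.984 kips/bolt; interior L_c = 3.75 − 1.25 = 2.5, R_n = 109.69 kips/bolt. φR_n = 0.75 × (1×63.984 + 2×109.69) = 212.5 kips.
Tension yield (gross): A_g = 6.625×0.625 = 4.1406 in². φR_n = 0.90 × 50 × 4.1406 = 186.3 kips.
Block shear: shear path 1×[1.9375+2×3.75] = 1×9.4375 in, A_gv = 5.8984, A_nv = 1×(9.4375 − 2.5×1.3125)×0.625 = 3.8477 in²; tension to near edge: (1.6875 − 0.5×1.3125)×0.625 = 0.64453 in². R_n = min(0.6×65×3.8477, 0.6×50×5.8984) + 1.0×65×0.64453 = min(150.06, 176.95) + 41.894 = 191.95 kips. φR_n = 0.75 × 191.95 = 144.0 kips.
Governing: min(152.1, 212.5, 186.3, 144.0) = 144.0 kips → block shear.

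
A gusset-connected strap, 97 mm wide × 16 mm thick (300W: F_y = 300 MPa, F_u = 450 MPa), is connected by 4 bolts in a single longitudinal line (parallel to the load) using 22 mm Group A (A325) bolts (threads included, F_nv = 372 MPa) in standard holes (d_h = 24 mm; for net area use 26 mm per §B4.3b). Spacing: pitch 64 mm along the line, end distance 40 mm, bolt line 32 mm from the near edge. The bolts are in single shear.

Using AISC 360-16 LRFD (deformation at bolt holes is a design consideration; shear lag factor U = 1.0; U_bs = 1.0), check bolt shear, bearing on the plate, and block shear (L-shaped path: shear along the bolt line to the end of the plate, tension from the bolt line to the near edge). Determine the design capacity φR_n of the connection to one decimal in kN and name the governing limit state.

Bolt shear: A_b = π(22)²/4 = 380.13 mm². φR_n = 0.75 × 372 × 380.13 × 4 × 1 = 424.2 kN.
Bearing (16 mm plate, F_u = 450 MPa): end bolts L_c = 40 − 24/2 = 28, R_n = min(1.2×28×16×450, 2.4×22×16×450) = 241.92 kN/bolt; interior L_c = 64 − 24 = 40, R_n = 345.6 kN/bolt. φR_n = 0.75 × (1×241.92 + 3×345.6) = 959.0 kN.
Block shear: shear path 1×[40+3×64] = 1×232 mm, A_gv = 3712, A_nv = 1×(232 − 3.5×26)×16 = 2256 mm²; tension to near edge: (32 − 0.5×26)×16 = 304 mm². R_n = min(0.6×450×2256, 0.6×300×3712) + 1.0×450×304 = min(609.12, 668.16) + 136.8 = 745.92 kN. φR_n = 0.75 × 745.92 = 559.4 kN.
Governing: min(424.2, 959.0, 559.4) = 424.2 kN → bolt shear.

424.2 kN (bolt shear governs)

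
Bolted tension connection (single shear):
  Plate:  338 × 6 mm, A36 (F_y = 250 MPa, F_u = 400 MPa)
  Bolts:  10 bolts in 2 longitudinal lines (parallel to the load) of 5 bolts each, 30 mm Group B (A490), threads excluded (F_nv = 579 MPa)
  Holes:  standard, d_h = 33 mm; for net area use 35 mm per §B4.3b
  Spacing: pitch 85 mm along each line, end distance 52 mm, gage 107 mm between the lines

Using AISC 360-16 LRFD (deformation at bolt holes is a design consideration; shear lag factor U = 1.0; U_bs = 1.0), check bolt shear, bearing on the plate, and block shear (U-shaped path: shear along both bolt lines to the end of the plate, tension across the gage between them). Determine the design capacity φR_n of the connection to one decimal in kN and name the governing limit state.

Bolt shear: A_b = π(30)²/4 = 706.86 mm². φR_n = 0.75 × 579 × 706.86 × 10 × 1 = 3069.5 kN.
Bearing (6 mm plate, F_u = 400 MPa): end bolts L_c = 52 − 33/2 = 35.5, R_n = min(1.2×35.5×6×400, 2.4×30×6×400) = 102.24 kN/bolt; interior L_c = 85 − 33 = 52, R_n = 149.76 kN/bolt. φR_n = 0.75 × (2×102.24 + 8×149.76) = 1051.9 kN.
Block shear: shear path 2×[52+4×85] = 2×392 mm, A_gv = 4704, A_nv = 2×(392 − 4.5×35)×6 = 2814 mm²; tension across gage: (107 − 1×35)×6 = 432 mm². R_n = min(0.6×400×2814, 0.6×250×4704) + 1.0×400×432 = min(675.36, 705.6) + 172.8 = 848.16 kN. φR_n = 0.75 × 848.16 = 636.1 kN.
Governing: min(3069.5, 1051.9, 636.1) = 636.1 kN → block shear.

636.1 kN (block shear governs)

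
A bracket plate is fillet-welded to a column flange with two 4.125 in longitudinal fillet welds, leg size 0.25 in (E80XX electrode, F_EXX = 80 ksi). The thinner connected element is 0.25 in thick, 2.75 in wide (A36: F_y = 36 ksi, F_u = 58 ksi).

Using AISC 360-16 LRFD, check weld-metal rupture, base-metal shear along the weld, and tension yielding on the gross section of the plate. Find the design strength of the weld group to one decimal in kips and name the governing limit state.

Weld metal: throat = 0.707×0.25 = 0.17675 in, L = 2×4.125 = 8.25 in. φR_n = 0.75 × 0.6 × 80 × 0.17675 × 8.25 = 52.5 kips.
Base metal shear (0.25 in plate): yield φR_n = 1.0×0.6×36×0.25×8.25 = 44.6 kips; rupture φR_n = 0.75×0.6×58×0.25×8.25 = 53.8 kips; take 44.6 kips (yield).
Tension yield (gross): A_g = 2.75×0.25 = 0.6875 in². φR_n = 0.90 × 36 × 0.6875 = 22.3 kips.
Governing: min(52.5, 44.6, 22.3) = 22.3 kips → gross-section yield.

22.3 kips (gross-section yield governs)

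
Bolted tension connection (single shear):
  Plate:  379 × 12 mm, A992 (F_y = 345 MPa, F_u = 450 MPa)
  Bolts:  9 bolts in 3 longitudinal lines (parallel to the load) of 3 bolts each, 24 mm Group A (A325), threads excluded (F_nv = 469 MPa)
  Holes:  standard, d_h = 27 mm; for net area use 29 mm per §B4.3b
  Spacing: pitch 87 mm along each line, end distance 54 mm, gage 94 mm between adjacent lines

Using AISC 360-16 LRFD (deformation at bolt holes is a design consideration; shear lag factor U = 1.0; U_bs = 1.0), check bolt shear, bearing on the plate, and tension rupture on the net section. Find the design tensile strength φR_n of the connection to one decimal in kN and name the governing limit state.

Bolt shear: A_b = π(24)²/4 = 452.39 mm². φR_n = 0.75 × 469 × 452.39 × 9 × 1 = 1432.2 kN.
Bearing (12 mm plate, F_u = 450 MPa): end bolts L_c = 54 − 27/2 = 40.5, R_n = min(1.2×40.5×12×450, 2.4×24×12×450) = 262.44 kN/bolt; interior L_c = 87 − 27 = 60, R_n = 311.04 kN/bolt. φR_n = 0.75 × (3×262.44 + 6×311.04) = 1990.2 kN.
Tension rupture (net): A_n = (379 − 3×29)×12 = 3504 mm² (U = 1.0, A_e = A_n). φR_n = 0.75 × 450 × 3504 = 1182.6 kN.
Governing: min(1432.2, 1990.2, 1182.6) = 1182.6 kN → net-section rupture.

1182.6 kN (net-section rupture governs)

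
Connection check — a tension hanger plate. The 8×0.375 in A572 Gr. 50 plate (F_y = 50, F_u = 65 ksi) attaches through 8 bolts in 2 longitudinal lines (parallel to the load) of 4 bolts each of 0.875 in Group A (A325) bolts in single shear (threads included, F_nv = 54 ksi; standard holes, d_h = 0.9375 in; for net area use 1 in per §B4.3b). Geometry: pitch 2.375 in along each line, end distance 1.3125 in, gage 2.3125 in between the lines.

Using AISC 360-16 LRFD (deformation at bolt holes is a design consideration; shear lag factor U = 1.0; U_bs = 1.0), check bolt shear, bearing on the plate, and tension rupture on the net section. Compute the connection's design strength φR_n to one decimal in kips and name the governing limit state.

109.7 kips (net-section rupture governs)

Bolt shear: A_b = π(0.875)²/4 = 0.60132 in². φR_n = 0.75 × 54 × 0.60132 × 8 × 1 = 194.8 kips.
Bearing (0.375 in plate, F_u = 65 ksi): end bolts L_c = 1.3125 − 0.9375/2 = 0.84375, R_n = min(1.2×0.84375×0.375×65, 2.4×0.875×0.375×65) = 24.68 kips/bolt; interior L_c = 2.375 − 0.9375 = 1.4375, R_n = 42.047 kips/bolt. φR_n = 0.75 × (2×24.68 + 6×42.047) = 226.2 kips.
Tension rupture (net): A_n = (8 − 2×1)×0.375 = 2.25 in² (U = 1.0, A_e = A_n). φR_n = 0.75 × 65 × 2.25 = 109.7 kips.
Governing: min(194.8, 226.2, 109.7) = 109.7 kips → net-section rupture.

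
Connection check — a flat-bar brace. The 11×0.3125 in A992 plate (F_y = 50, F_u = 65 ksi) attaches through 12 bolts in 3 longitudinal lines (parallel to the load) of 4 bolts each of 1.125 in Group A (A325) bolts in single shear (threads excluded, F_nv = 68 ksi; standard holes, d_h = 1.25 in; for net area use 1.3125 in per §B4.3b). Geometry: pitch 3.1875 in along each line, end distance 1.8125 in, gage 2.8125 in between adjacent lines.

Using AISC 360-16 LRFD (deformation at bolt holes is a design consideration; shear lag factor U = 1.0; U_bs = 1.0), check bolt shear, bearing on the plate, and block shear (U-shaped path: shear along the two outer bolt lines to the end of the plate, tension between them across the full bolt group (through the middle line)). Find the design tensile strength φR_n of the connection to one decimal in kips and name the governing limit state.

Bolt shear: A_b = π(1.125)²/4 = 0.99402 in². φR_n = 0.75 × 68 × 0.99402 × 12 × 1 = 608.3 kips.
Bearing (0.3125 in plate, F_u = 65 ksi): end bolts L_c = 1.8125 − 1.25/2 = 1.1875, R_n = min(1.2×1.1875×0.3125×65, 2.4×1.125×0.3125×65) = 28.945 kips/bolt; interior L_c = 3.1875 − 1.25 = 1.9375, R_n = 47.227 kips/bolt. φR_n = 0.75 × (3×28.945 + 9×47.227) = 383.9 kips.
Block shear: shear path 2×[1.8125+3×3.1875] = 2×11.375 in, A_gv = 7.1094, A_nv = 2×(11.375 − 3.5×1.3125)×0.3125 = 4.2383 in²; tension across gage: (5.625 − 2×1.3125)×0.3125 = 0.9375 in². R_n = min(0.6×65×4.2383, 0.6×50×7.1094) + 1.0×65×0.9375 = min(165.29, 213.28) + 60.938 = 226.23 kips. φR_n = 0.75 × 226.23 = 169.7 kips.
Governing: min(608.3, 383.9, 169.7) = 169.7 kips → block shear.

169.7 kips (block shear governs)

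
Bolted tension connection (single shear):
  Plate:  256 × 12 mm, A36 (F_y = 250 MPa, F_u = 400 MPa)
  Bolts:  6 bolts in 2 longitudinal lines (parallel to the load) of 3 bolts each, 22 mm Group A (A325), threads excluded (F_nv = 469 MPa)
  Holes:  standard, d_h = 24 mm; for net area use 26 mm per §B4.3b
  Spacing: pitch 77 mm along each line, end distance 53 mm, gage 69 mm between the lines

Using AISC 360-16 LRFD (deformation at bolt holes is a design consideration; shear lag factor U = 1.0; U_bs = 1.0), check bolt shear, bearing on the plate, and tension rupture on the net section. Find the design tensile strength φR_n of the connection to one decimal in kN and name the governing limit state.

734.4 kN (net-section rupture governs)

Bolt shear: A_b = π(22)²/4 = 380.13 mm². φR_n = 0.75 × 469 × 380.13 × 6 × 1 = 802.3 kN.
Bearing (12 mm plate, F_u = 400 MPa): end bolts L_c = 53 − 24/2 = 41, R_n = min(1.2×41×12×400, 2.4×22×12×400) = 236.16 kN/bolt; interior L_c = 77 − 24 = 53, R_n = 253.44 kN/bolt. φR_n = 0.75 × (2×236.16 + 4×253.44) = 1114.6 kN.
Tension rupture (net): A_n = (256 − 2×26)×12 = 2448 mm² (U = 1.0, A_e = A_n). φR_n = 0.75 × 400 × 2448 = 734.4 kN.
Governing: min(802.3, 1114.6, 734.4) = 734.4 kN → net-section rupture.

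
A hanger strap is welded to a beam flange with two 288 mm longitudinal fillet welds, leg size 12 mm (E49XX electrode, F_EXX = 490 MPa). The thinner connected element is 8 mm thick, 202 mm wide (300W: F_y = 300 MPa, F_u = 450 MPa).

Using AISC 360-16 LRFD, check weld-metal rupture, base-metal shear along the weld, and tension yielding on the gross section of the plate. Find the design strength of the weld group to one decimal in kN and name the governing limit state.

436.3 kN (gross-section yield governs)

Weld metal: throat = 0.707×12 = 8.484 mm, L = 2×288 = 576 mm. φR_n = 0.75 × 0.6 × 490 × 8.484 × 576 = 1077.5 kN.
Base metal shear (8 mm plate): yield φR_n = 1.0×0.6×300×8×576 = 829.4 kN; rupture φR_n = 0.75×0.6×450×8×576 = 933.1 kN; take 829.4 kN (yield).
Tension yield (gross): A_g = 202×8 = 1616 mm². φR_n = 0.90 × 300 × 1616 = 436.3 kN.
Governing: min(1077.5, 829.4, 436.3) = 436.3 kN → gross-section yield.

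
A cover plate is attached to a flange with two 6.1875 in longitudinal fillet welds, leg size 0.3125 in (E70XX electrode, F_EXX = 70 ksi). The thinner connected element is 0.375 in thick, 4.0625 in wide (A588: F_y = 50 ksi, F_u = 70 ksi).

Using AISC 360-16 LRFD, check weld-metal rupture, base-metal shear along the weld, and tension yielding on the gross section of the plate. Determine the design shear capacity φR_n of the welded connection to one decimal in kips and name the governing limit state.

Weld metal: throat = 0.707×0.3125 = 0.22094 in, L = 2×6.1875 = 12.375 in. φR_n = 0.75 × 0.6 × 70 × 0.22094 × 12.375 = 86.1 kips.
Base metal shear (0.375 in plate): yield φR_n = 1.0×0.6×50×0.375×12.375 = 139.2 kips; rupture φR_n = 0.75×0.6×70×0.375×12.375 = 146.2 kips; take 139.2 kips (yield).
Tension yield (gross): A_g = 4.0625×0.375 = 1.5234 in². φR_n = 0.90 × 50 × 1.5234 = 68.6 kips.
Governing: min(86.1, 139.2, 68.6) = 68.6 kips → gross-section yield.

68.6 kips (gross-section yield governs)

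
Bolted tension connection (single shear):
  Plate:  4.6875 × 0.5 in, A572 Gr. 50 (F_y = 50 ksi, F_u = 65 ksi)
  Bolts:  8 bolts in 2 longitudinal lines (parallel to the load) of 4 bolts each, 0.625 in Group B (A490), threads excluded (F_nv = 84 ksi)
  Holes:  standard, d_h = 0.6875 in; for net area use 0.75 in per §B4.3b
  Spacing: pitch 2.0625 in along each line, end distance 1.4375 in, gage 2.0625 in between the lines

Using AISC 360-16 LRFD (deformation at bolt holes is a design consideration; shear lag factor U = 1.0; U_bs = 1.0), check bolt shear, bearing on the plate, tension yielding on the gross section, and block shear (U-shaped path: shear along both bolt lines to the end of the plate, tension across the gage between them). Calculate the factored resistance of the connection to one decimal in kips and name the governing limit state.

Bolt shear: A_b = π(0.625)²/4 = 0.3068 in². φR_n = 0.75 × 84 × 0.3068 × 8 × 1 = 154.6 kips.
Bearing (0.5 in plate, F_u = 65 ksi): end bolts L_c = 1.4375 − 0.6875/2 = 1.09375, R_n = min(1.2×1.09375×0.5×65, 2.4×0.625×0.5×65) = 42.656 kips/bolt; interior L_c = 2.0625 − 0.6875 = 1.375, R_n = 48.75 kips/bolt. φR_n = 0.75 × (2×42.656 + 6×48.75) = 283.4 kips.
Tension yield (gross): A_g = 4.6875×0.5 = 2.3438 in². φR_n = 0.90 × 50 × 2.3438 = 105.5 kips.
Block shear: shear path 2×[1.4375+3×2.0625] = 2×7.625 in, A_gv = 7.625, A_nv = 2×(7.625 − 3.5×0.75)×0.5 = 5 in²; tension across gage: (2.0625 − 1×0.75)×0.5 = 0.65625 in². R_n = min(0.6×65×5, 0.6×50×7.625) + 1.0×65×0.65625 = min(195, 228.75) + 42.656 = 237.66 kips. φR_n = 0.75 × 237.66 = 178.2 kips.
Governing: min(154.6, 283.4, 105.5, 178.2) = 105.5 kips → gross-section yield.

105.5 kips (gross-section yield governs)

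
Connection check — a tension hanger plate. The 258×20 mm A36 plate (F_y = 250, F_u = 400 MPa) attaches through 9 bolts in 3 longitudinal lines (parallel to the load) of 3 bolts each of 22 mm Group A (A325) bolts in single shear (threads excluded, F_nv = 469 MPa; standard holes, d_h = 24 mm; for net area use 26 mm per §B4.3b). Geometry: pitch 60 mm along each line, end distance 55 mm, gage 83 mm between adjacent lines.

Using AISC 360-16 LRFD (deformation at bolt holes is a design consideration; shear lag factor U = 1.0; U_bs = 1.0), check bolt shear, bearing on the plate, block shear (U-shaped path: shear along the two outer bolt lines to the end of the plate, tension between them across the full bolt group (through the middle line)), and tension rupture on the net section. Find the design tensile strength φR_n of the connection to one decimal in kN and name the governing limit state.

1080.0 kN (net-section rupture governs)

Bolt shear: A_b = π(22)²/4 = 380.13 mm². φR_n = 0.75 × 469 × 380.13 × 9 × 1 = 1203.4 kN.
Bearing (20 mm plate, F_u = 400 MPa): end bolts L_c = 55 − 24/2 = 43, R_n = min(1.2×43×20×400, 2.4×22×20×400) = 412.8 kN/bolt; interior L_c = 60 − 24 = 36, R_n = 345.6 kN/bolt. φR_n = 0.75 × (3×412.8 + 6×345.6) = 2484.0 kN.
Block shear: shear path 2×[55+2×60] = 2×175 mm, A_gv = 7000, A_nv = 2×(175 − 2.5×26)×20 = 4400 mm²; tension across gage: (166 − 2×26)×20 = 2280 mm². R_n = min(0.6×400×4400, 0.6×250×7000) + 1.0×400×2280 = min(1056, 1050) + 912 = 1962 kN. φR_n = 0.75 × 1962 = 1471.5 kN.
Tension rupture (net): A_n = (258 − 3×26)×20 = 3600 mm² (U = 1.0, A_e = A_n). φR_n = 0.75 × 400 × 3600 = 1080.0 kN.
Governing: min(1203.4, 2484.0, 1471.5, 1080.0) = 1080.0 kN → net-section rupture.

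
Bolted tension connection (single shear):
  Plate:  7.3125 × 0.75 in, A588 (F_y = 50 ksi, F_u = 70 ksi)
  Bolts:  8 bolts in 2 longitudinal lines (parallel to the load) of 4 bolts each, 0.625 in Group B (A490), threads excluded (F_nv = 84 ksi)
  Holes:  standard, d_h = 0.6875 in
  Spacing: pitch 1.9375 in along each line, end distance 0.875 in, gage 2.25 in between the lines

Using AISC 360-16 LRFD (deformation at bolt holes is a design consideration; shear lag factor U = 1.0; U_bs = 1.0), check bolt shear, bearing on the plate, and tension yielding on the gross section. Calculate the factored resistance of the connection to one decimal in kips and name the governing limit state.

154.6 kips (bolt shear governs)

Bolt shear: A_b = π(0.625)²/4 = 0.3068 in². φR_n = 0.75 × 84 × 0.3068 × 8 × 1 = 154.6 kips.
Bearing (0.75 in plate, F_u = 70 ksi): end bolts L_c = 0.875 − 0.6875/2 = 0.53125, R_n = min(1.2×0.53125×0.75×70, 2.4×0.625×0.75×70) = 33.469 kips/bolt; interior L_c = 1.9375 − 0.6875 = 1.25, R_n = 78.75 kips/bolt. φR_n = 0.75 × (2×33.469 + 6×78.75) = 404.6 kips.
Tension yield (gross): A_g = 7.3125×0.75 = 5.4844 in². φR_n = 0.90 × 50 × 5.4844 = 246.8 kips.
Governing: min(154.6, 404.6, 246.8) = 154.6 kips → bolt shear.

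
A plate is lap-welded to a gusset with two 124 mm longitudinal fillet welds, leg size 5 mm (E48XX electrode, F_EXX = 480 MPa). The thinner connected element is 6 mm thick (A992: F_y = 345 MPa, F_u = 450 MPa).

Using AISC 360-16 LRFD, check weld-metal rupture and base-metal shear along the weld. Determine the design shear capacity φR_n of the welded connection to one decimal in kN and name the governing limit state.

Weld metal: throat = 0.707×5 = 3.535 mm, L = 2×124 = 248 mm. φR_n = 0.75 × 0.6 × 480 × 3.535 × 248 = 189.4 kN.
Base metal shear (6 mm plate): yield φR_n = 1.0×0.6×345×6×248 = 308.0 kN; rupture φR_n = 0.75×0.6×450×6×248 = 301.3 kN; take 301.3 kN (rupture).
Governing: min(189.4, 301.3) = 189.4 kN → weld metal.

189.4 kN (weld metal governs)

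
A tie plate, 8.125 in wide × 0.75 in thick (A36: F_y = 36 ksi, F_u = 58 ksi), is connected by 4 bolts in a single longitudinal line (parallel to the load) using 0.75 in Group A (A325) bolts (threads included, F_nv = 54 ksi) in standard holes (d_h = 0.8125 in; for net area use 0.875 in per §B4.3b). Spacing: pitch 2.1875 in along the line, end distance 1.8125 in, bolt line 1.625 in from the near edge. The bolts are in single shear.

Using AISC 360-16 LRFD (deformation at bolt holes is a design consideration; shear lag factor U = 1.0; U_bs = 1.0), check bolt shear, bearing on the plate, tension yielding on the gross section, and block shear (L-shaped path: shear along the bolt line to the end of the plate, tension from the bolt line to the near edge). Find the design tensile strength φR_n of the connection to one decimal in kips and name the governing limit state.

71.6 kips (bolt shear governs)

Bolt shear: A_b = π(0.75)²/4 = 0.44179 in². φR_n = 0.75 × 54 × 0.44179 × 4 × 1 = 71.6 kips.
Bearing (0.75 in plate, F_u = 58 ksi): end bolts L_c = 1.8125 − 0.8125/2 = 1.40625, R_n = min(1.2×1.40625×0.75×58, 2.4×0.75×0.75×58) = 73.406 kips/bolt; interior L_c = 2.1875 − 0.8125 = 1.375, R_n = 71.775 kips/bolt. φR_n = 0.75 × (1×73.406 + 3×71.775) = 216.5 kips.
Tension yield (gross): A_g = 8.125×0.75 = 6.0938 in². φR_n = 0.90 × 36 × 6.0938 = 197.4 kips.
Block shear: shear path 1×[1.8125+3×2.1875] = 1×8.375 in, A_gv = 6.2813, A_nv = 1×(8.375 − 3.5×0.875)×0.75 = 3.9844 in²; tension to near edge: (1.625 − 0.5×0.875)×0.75 = 0.89063 in². R_n = min(0.6×58×3.9844, 0.6×36×6.2813) + 1.0×58×0.89063 = min(138.66, 135.68) + 51.657 = 187.34 kips. φR_n = 0.75 × 187.34 = 140.5 kips.
Governing: min(71.6, 216.5, 197.4, 140.5) = 71.6 kips → bolt shear.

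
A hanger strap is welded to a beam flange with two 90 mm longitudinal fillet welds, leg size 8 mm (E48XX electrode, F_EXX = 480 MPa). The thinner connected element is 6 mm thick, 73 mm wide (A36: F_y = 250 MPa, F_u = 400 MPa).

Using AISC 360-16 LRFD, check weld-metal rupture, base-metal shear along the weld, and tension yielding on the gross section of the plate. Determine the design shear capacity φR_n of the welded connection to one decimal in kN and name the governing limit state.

98.6 kN (gross-section yield governs)

Weld metal: throat = 0.707×8 = 5.656 mm, L = 2×90 = 180 mm. φR_n = 0.75 × 0.6 × 480 × 5.656 × 180 = 219.9 kN.
Base metal shear (6 mm plate): yield φR_n = 1.0×0.6×250×6×180 = 162.0 kN; rupture φR_n = 0.75×0.6×400×6×180 = 194.4 kN; take 162.0 kN (yield).
Tension yield (gross): A_g = 73×6 = 438 mm². φR_n = 0.90 × 250 × 438 = 98.6 kN.
Governing: min(219.9, 162.0, 98.6) = 98.6 kN → gross-section yield.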